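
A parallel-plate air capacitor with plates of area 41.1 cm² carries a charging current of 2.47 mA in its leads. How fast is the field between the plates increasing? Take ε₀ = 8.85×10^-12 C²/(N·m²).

Charge continuity gives I_d = I = 2.47×10^-3 A between the plates.
Then dE/dt = I_d/(ε₀A) = 6.79×10^10 V/(m·s).

6.79×10^10 V/(m·s)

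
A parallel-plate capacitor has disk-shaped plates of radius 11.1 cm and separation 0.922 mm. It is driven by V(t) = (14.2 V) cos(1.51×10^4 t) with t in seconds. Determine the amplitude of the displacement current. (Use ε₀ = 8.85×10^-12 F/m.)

(dE/dt)_max = V₀ω/d = 2.326×10^8 V/(m·s); ω = 1.51×10^4 rad/s.
I_d,max = ε₀ A (dE/dt)_max = (8.85×10^-12)(0.03871)(2.326×10^8) = 7.97×10^-5 A.

7.97×10^-5 A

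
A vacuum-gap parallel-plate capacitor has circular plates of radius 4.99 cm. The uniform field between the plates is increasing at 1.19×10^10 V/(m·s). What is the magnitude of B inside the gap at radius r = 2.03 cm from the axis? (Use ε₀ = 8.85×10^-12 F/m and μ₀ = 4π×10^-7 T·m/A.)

Total displacement current: I_d = ε₀(πR²)(dE/dt) = (8.85×10^-12)(7.823×10^-3)(1.19×10^10) = 8.239×10^-4 A.
∮B·dl = μ₀ I_d,enc with I_d,enc = I_d r²/R² = 1.364×10^-4 A; so B = μ₀ I_d,enc/(2πr) = 1.34×10^-9 T.

1.34×10^-9 T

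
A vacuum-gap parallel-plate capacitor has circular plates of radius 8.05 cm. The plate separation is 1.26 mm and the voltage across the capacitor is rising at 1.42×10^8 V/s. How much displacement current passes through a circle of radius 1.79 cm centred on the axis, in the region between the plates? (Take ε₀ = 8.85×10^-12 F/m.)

I_d = C dV/dt with C = ε₀πR²/d = 1.430×10^-10 F, so I_d = (1.430×10^-10)(1.42×10^8) = 0.02031 A.
Since J_d is uniform, the enclosed fraction is (r/R)² = 0.04944, giving I_d,enc = 1.00×10^-3 A.

1.00×10^-3 A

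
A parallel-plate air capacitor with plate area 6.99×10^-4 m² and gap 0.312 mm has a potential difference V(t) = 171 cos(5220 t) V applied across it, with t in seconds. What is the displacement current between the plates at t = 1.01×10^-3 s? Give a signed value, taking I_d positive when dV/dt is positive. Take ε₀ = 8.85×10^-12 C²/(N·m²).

C = ε₀A/d = (8.85×10^-12)(6.99×10^-4)/(3.12×10^-4) = 1.983×10^-11 F. dV/dt = V₀ω·−sin(ωt); at ωt = 5.2722 rad this factor is 0.8474.
I_d = C dV/dt = (1.983×10^-11)(171)(5220)(0.8474) = 1.50×10^-5 A.

1.50×10^-5 A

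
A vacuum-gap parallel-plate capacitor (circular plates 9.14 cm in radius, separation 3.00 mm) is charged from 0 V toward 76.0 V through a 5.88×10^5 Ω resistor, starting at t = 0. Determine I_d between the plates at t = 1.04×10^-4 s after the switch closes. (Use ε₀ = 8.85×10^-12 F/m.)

C = ε₀A/d = (8.85×10^-12)(0.02624)/(3.00×10^-3) = 7.741×10^-11 F, so τ = RC = 4.552×10^-5 s.
The conduction current is I(t) = (V₀/R) e^(−t/τ), and the displacement current between the plates equals it.
t/τ = 2.285; I_d = (76.0/5.88×10^5) · e^(−2.285) = (1.293×10^-4)(0.1018) = 1.32×10^-5 A.

1.32×10^-5 A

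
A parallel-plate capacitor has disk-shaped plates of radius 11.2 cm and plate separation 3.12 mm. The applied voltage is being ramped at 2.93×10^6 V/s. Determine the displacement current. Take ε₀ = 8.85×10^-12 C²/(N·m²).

3.28×10^-4 A

The displacement current equals the charging current C dV/dt. With C = ε₀A/d = (8.85×10^-12)(0.03941)/(3.12×10^-3) = 1.118×10^-10 F, I_d = (1.118×10^-10)(2.93×10^6) = 3.28×10^-4 A.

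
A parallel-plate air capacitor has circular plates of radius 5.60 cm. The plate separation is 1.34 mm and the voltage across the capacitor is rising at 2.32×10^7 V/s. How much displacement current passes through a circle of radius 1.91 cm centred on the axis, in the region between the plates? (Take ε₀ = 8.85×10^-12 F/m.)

1.76×10^-4 A

With E = V/d, dE/dt = 1.731×10^10 V/(m·s) and πR² = 9.852×10^-3 m², giving I_d = ε₀ πR² dE/dt = 1.509×10^-3 A.
The field is uniform, so I_d,enc = I_d (r/R)² = (1.509×10^-3)(1.91/5.60)² = 1.76×10^-4 A.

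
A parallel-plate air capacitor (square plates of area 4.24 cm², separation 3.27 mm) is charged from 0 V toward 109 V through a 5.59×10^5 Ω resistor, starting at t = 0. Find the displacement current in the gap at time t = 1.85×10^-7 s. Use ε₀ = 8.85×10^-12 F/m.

1.46×10^-4 A

C = ε₀A/d = (8.85×10^-12)(4.24×10^-4)/(3.27×10^-3) = 1.148×10^-12 F, so τ = RC = 6.417×10^-7 s.
The conduction current is I(t) = (V₀/R) e^(−t/τ), and the displacement current between the plates equals it.
t/τ = 0.2883; I_d = (109/5.59×10^5) · e^(−0.2883) = (1.950×10^-4)(0.7495) = 1.46×10^-4 A.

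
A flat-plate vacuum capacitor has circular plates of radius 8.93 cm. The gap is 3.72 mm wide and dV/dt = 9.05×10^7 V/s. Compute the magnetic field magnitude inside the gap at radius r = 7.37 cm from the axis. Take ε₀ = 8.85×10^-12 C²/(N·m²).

I_d = C dV/dt with C = ε₀πR²/d = 5.959×10^-11 F, so I_d = (5.959×10^-11)(9.05×10^7) = 5.393×10^-3 A.
For r < R the Ampère–Maxwell law gives B(2πr) = μ₀ I_d (r²/R²), so B = μ₀ I_d r/(2πR²) = (4π×10^-7)(5.393×10^-3)(0.0737)/(2π·0.0893²) = 9.97×10^-9 T.

9.97×10^-9 T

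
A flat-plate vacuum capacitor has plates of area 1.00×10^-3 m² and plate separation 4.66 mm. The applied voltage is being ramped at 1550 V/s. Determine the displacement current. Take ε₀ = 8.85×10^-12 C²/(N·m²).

2.94×10^-9 A

C = ε₀A/d = (8.85×10^-12)(1.00×10^-3)/(4.66×10^-3) = 1.899×10^-12 F.
I_d = C dV/dt = (1.899×10^-12)(1550) = 2.94×10^-9 A.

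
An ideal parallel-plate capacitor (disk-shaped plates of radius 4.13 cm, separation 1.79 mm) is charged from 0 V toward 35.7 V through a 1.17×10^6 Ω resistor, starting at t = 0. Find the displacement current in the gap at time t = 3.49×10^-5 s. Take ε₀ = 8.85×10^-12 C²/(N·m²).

C = ε₀A/d = (8.85×10^-12)(5.359×10^-3)/(1.79×10^-3) = 2.650×10^-11 F and τ = RC = 3.100×10^-5 s. I_d in the gap equals the RC charging current.
I_d(t) = (V₀/R) e^(−t/τ) = 3.051×10^-5 · e^(−1.126) = 9.90×10^-6 A.

9.90×10^-6 A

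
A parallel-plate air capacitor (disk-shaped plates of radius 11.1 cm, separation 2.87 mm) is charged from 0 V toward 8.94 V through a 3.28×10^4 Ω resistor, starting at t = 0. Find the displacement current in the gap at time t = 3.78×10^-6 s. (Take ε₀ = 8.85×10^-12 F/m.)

C = ε₀A/d = (8.85×10^-12)(0.03871)/(2.87×10^-3) = 1.194×10^-10 F, so τ = RC = 3.916×10^-6 s.
The conduction current is I(t) = (V₀/R) e^(−t/τ), and the displacement current between the plates equals it.
t/τ = 0.9653; I_d = (8.94/3.28×10^4) · e^(−0.9653) = (2.726×10^-4)(0.3809) = 1.04×10^-4 A.

1.04×10^-4 A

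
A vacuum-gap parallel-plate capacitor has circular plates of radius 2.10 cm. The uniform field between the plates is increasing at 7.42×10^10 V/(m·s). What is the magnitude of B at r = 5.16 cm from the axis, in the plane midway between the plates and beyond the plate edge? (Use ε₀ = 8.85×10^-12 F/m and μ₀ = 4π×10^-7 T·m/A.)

3.53×10^-9 T

Total displacement current: I_d = ε₀(πR²)(dE/dt) = (8.85×10^-12)(1.385×10^-3)(7.42×10^10) = 9.095×10^-4 A.
Outside the plates the loop encloses all of I_d, so B·2πr = μ₀ I_d and B = 3.53×10^-9 T.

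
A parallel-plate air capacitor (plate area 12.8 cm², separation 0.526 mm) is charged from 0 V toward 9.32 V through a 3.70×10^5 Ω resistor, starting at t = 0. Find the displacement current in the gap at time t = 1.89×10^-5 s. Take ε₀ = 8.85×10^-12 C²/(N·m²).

2.35×10^-6 A

C = ε₀A/d = (8.85×10^-12)(1.28×10^-3)/(5.26×10^-4) = 2.154×10^-11 F and τ = RC = 7.970×10^-6 s. I_d in the gap equals the RC charging current.
I_d(t) = (V₀/R) e^(−t/τ) = 2.519×10^-5 · e^(−2.371) = 2.35×10^-6 A.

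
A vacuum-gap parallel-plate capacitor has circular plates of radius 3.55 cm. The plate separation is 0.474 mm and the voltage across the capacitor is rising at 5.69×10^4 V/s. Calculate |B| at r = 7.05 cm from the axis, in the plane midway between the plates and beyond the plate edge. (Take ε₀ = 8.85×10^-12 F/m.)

dE/dt = (dV/dt)/d = 1.200×10^8 V/(m·s); I_d = ε₀(πR²)(dE/dt) = (8.85×10^-12)(3.959×10^-3)(1.200×10^8) = 4.204×10^-6 A.
With r > R the enclosed displacement current is the full I_d; B = μ₀ I_d / (2πr) = 1.19×10^-11 T.

1.19×10^-11 T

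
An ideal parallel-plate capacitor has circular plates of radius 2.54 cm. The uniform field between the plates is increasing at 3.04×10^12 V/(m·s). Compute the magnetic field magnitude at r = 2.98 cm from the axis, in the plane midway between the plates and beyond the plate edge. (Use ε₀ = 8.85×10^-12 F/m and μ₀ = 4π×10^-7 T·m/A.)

Total displacement current: I_d = ε₀(πR²)(dE/dt) = (8.85×10^-12)(2.027×10^-3)(3.04×10^12) = 0.05453 A.
With r > R the enclosed displacement current is the full I_d; B = μ₀ I_d / (2πr) = 3.66×10^-7 T.

3.66×10^-7 T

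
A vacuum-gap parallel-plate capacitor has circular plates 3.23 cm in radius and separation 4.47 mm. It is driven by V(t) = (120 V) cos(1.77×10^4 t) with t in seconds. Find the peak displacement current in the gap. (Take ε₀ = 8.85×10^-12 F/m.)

C = ε₀A/d = (8.85×10^-12)(3.278×10^-3)/(4.47×10^-3) = 6.490×10^-12 F; ω = 1.77×10^4 rad/s.
I_d = C dV/dt, so |I_d|_max = C V₀ ω = (6.490×10^-12)(120)(1.77×10^4) = 1.38×10^-5 A.

1.38×10^-5 A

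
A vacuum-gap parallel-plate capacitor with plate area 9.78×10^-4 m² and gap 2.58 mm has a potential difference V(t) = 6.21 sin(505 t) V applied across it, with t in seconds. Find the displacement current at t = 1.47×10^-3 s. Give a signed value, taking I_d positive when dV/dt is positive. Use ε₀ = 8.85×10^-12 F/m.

7.75×10^-9 A

dV/dt = (6.21)(505)·cos(0.74235) = 2311 V/s.
I_d = C dV/dt with C = ε₀A/d = (8.85×10^-12)(9.78×10^-4)/(2.58×10^-3) = 3.355×10^-12 F, so I_d = (3.355×10^-12)(2311) = 7.75×10^-9 A.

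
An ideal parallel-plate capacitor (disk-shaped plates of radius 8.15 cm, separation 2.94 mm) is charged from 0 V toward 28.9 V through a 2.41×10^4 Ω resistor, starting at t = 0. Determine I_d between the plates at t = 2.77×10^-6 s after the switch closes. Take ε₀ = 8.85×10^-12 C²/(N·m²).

C = ε₀A/d = (8.85×10^-12)(0.02087)/(2.94×10^-3) = 6.282×10^-11 F and τ = RC = 1.514×10^-6 s. I_d in the gap equals the RC charging current.
I_d(t) = (V₀/R) e^(−t/τ) = 1.199×10^-3 · e^(−1.830) = 1.92×10^-4 A.

1.92×10^-4 A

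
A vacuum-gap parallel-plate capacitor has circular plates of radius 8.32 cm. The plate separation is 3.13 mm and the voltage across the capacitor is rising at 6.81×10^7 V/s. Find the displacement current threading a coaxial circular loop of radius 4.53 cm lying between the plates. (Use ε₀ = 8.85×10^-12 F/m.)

With E = V/d, dE/dt = 2.176×10^10 V/(m·s) and πR² = 0.02175 m², giving I_d = ε₀ πR² dE/dt = 4.189×10^-3 A.
The field is uniform, so I_d,enc = I_d (r/R)² = (4.189×10^-3)(4.53/8.32)² = 1.24×10^-3 A.

1.24×10^-3 A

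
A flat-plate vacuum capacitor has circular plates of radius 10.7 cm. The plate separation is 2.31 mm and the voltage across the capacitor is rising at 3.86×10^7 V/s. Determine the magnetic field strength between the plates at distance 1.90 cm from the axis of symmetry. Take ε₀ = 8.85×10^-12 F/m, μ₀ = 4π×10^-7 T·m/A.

1.77×10^-9 T

With E = V/d, dE/dt = 1.671×10^10 V/(m·s) and πR² = 0.03597 m², giving I_d = ε₀ πR² dE/dt = 5.319×10^-3 A.
∮B·dl = μ₀ I_d,enc with I_d,enc = I_d r²/R² = 1.677×10^-4 A; so B = μ₀ I_d,enc/(2πr) = 1.77×10^-9 T.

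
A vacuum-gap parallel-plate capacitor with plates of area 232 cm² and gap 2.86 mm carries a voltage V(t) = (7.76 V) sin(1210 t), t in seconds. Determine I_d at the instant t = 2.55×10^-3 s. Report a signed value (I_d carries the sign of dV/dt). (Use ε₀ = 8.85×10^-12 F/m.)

-6.73×10^-7 A

C = ε₀A/d = (8.85×10^-12)(0.0232)/(2.86×10^-3) = 7.179×10^-11 F. dV/dt = V₀ω·cos(ωt); at ωt = 3.0855 rad this factor is -0.9984.
I_d = C dV/dt = (7.179×10^-11)(7.76)(1210)(-0.9984) = -6.73×10^-7 A.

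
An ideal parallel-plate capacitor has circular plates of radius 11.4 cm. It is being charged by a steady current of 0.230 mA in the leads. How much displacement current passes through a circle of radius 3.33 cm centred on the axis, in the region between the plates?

Between the plates the displacement current equals the wire current: I_d = 0.230 mA = 2.30×10^-4 A.
The field is uniform, so I_d,enc = I_d (r/R)² = (2.30×10^-4)(3.33/11.4)² = 1.96×10^-5 A.

1.96×10^-5 A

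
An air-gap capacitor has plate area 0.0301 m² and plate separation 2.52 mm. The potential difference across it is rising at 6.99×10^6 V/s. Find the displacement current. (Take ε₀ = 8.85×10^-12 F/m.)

7.39×10^-4 A

The displacement current equals the charging current C dV/dt. With C = ε₀A/d = (8.85×10^-12)(0.0301)/(2.52×10^-3) = 1.057×10^-10 F, I_d = (1.057×10^-10)(6.99×10^6) = 7.39×10^-4 A.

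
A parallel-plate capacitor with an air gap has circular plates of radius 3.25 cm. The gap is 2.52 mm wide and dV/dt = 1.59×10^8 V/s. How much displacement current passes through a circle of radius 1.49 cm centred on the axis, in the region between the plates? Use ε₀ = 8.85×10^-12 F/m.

3.89×10^-4 A

dE/dt = (dV/dt)/d = 6.310×10^10 V/(m·s); I_d = ε₀(πR²)(dE/dt) = (8.85×10^-12)(3.318×10^-3)(6.310×10^10) = 1.853×10^-3 A.
The field is uniform, so I_d,enc = I_d (r/R)² = (1.853×10^-3)(1.49/3.25)² = 3.89×10^-4 A.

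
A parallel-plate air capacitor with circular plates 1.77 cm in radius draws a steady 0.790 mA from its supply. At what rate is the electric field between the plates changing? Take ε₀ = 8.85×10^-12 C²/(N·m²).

By continuity, I_d in the gap equals the 0.790 mA flowing in the wire.
Inverting I_d = ε₀ A dE/dt gives dE/dt = 7.90×10^-4 / (8.85×10^-12 · 9.842×10^-4) = 9.07×10^10 V/(m·s).

9.07×10^10 V/(m·s)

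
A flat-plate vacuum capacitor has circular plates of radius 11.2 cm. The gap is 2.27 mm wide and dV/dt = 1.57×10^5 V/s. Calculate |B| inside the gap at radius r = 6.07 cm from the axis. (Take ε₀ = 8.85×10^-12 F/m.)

2.33×10^-11 T

I_d = C dV/dt with C = ε₀πR²/d = 1.536×10^-10 F, so I_d = (1.536×10^-10)(1.57×10^5) = 2.412×10^-5 A.
∮B·dl = μ₀ I_d,enc with I_d,enc = I_d r²/R² = 7.085×10^-6 A; so B = μ₀ I_d,enc/(2πr) = 2.33×10^-11 T.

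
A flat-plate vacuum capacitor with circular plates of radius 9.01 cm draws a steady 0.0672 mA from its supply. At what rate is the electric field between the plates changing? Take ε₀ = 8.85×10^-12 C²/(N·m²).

2.98×10^8 V/(m·s)

Charge continuity gives I_d = I = 6.72×10^-5 A between the plates.
Since I_d = ε₀ A dE/dt, dE/dt = I_d/(ε₀A) = (6.72×10^-5)/((8.85×10^-12)(0.02550)) = 2.98×10^8 V/(m·s).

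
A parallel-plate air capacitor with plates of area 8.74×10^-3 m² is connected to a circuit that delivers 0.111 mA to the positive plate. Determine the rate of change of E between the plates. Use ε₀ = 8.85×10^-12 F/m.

The displacement current between the plates equals the conduction current, I_d = 0.111 mA.
Since I_d = ε₀ A dE/dt, dE/dt = I_d/(ε₀A) = (1.11×10^-4)/((8.85×10^-12)(8.74×10^-3)) = 1.44×10^9 V/(m·s).

1.44×10^9 V/(m·s)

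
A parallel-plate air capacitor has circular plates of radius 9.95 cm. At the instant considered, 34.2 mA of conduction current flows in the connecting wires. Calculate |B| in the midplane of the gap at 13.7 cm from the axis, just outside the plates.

4.99×10^-8 T

No conduction current crosses the gap, so I_d there equals the 0.0342 A in the leads.
With r > R the enclosed displacement current is the full I_d; B = μ₀ I_d / (2πr) = 4.99×10^-8 T.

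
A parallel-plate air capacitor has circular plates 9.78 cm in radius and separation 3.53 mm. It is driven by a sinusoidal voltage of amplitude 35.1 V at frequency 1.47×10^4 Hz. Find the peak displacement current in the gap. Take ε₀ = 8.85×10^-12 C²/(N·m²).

2.44×10^-4 A

C = ε₀A/d = (8.85×10^-12)(0.03005)/(3.53×10^-3) = 7.534×10^-11 F; ω = 2πf = 9.236×10^4 rad/s.
I_d = C dV/dt, so |I_d|_max = C V₀ ω = (7.534×10^-11)(35.1)(9.236×10^4) = 2.44×10^-4 A.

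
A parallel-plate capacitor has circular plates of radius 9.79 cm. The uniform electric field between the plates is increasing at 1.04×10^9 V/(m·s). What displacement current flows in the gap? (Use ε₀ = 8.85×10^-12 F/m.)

I_d = ε₀ A (dE/dt) = (8.85×10^-12)(0.03011 m²)(1.04×10^9) = 2.77×10^-4 A.

2.77×10^-4 A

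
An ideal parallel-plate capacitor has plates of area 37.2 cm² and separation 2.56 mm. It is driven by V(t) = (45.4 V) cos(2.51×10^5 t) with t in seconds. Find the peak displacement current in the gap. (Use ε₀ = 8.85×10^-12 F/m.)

1.47×10^-4 A

(dE/dt)_max = V₀ω/d = 4.451×10^9 V/(m·s); ω = 2.51×10^5 rad/s.
I_d,max = ε₀ A (dE/dt)_max = (8.85×10^-12)(3.72×10^-3)(4.451×10^9) = 1.47×10^-4 A.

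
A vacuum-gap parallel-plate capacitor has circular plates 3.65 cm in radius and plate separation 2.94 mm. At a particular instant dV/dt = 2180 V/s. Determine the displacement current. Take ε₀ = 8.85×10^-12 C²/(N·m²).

C = ε₀A/d = (8.85×10^-12)(4.185×10^-3)/(2.94×10^-3) = 1.260×10^-11 F.
I_d = C dV/dt = (1.260×10^-11)(2180) = 2.75×10^-8 A.

2.75×10^-8 A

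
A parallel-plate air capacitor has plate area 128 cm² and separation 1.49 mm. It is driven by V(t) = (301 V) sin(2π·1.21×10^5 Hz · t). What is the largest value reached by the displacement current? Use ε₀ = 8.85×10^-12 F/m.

The displacement current equals the conduction current C dV/dt, which peaks at C V₀ ω.
With C = ε₀A/d = (8.85×10^-12)(0.0128)/(1.49×10^-3) = 7.603×10^-11 F and ω = 2πf = 7.603×10^5 rad/s, I_d,max = (7.603×10^-11)(301)(7.603×10^5) = 0.0174 A.

0.0174 A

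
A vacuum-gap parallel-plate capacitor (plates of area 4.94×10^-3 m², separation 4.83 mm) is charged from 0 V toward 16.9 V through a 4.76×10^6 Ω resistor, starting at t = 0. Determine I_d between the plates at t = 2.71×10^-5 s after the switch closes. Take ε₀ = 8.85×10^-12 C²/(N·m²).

1.89×10^-6 A

With C = ε₀A/d = (8.85×10^-12)(4.94×10^-3)/(4.83×10^-3) = 9.052×10^-12 F, the time constant is τ = RC = 4.309×10^-5 s, so t/τ = 0.6289 and e^(−t/τ) = 0.5332.
I_d = I_cond = (V₀/R) e^(−t/τ) = (3.550×10^-6)(0.5332) = 1.89×10^-6 A.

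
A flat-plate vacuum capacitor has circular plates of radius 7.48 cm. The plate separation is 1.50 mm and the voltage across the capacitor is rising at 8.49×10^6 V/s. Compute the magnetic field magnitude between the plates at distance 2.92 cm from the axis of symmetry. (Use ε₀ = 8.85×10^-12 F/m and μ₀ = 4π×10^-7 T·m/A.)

I_d = C dV/dt with C = ε₀πR²/d = 1.037×10^-10 F, so I_d = (1.037×10^-10)(8.49×10^6) = 8.804×10^-4 A.
∮B·dl = μ₀ I_d,enc with I_d,enc = I_d r²/R² = 1.342×10^-4 A; so B = μ₀ I_d,enc/(2πr) = 9.19×10^-10 T.

9.19×10^-10 T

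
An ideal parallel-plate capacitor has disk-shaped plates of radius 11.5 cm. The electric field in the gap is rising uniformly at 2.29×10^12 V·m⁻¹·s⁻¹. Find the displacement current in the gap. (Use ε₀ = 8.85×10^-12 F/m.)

The displacement current is ε₀ times dΦ_E/dt = ε₀ A dE/dt = (8.85×10^-12)(0.04155)(2.29×10^12) = 0.842 A.

0.842 A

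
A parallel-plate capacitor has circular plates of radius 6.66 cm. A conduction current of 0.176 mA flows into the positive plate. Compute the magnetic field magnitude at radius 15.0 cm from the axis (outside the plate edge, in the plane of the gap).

2.35×10^-10 T

No conduction current crosses the gap, so I_d there equals the 1.76×10^-4 A in the leads.
With r > R the enclosed displacement current is the full I_d; B = μ₀ I_d / (2πr) = 2.35×10^-10 T.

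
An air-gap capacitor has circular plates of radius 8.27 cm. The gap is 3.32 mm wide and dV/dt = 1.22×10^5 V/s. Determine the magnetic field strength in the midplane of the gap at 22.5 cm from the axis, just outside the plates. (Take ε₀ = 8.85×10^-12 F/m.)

I_d = C dV/dt with C = ε₀πR²/d = 5.729×10^-11 F, so I_d = (5.729×10^-11)(1.22×10^5) = 6.989×10^-6 A.
With r > R the enclosed displacement current is the full I_d; B = μ₀ I_d / (2πr) = 6.21×10^-12 T.

6.21×10^-12 T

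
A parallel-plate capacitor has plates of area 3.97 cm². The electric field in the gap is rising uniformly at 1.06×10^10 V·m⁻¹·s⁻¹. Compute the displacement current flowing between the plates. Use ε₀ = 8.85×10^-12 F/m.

3.72×10^-5 A

The displacement current is ε₀ times dΦ_E/dt = ε₀ A dE/dt = (8.85×10^-12)(3.97×10^-4)(1.06×10^10) = 3.72×10^-5 A.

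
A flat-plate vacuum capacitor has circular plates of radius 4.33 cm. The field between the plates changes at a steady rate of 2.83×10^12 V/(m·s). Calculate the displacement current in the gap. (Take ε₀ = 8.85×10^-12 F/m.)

0.148 A

With a uniform field, Φ_E = EA, so I_d = ε₀ A dE/dt = 0.148 A.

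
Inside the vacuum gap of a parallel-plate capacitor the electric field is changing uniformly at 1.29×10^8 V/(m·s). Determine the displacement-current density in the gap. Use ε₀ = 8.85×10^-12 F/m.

1.14×10^-3 A/m²

J_d = ε₀ dE/dt = (8.85×10^-12)(1.29×10^8) = 1.14×10^-3 A/m².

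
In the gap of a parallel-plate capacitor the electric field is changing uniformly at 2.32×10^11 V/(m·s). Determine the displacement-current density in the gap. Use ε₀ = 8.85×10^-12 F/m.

J_d = ε₀ dE/dt = (8.85×10^-12)(2.32×10^11) = 2.05 A/m².

2.05 A/m²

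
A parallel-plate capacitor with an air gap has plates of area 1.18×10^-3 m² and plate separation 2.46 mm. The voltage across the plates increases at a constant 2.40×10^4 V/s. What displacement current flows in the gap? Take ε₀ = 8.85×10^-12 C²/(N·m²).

1.02×10^-7 A

The field between the plates is E = V/d, so dE/dt = (2.40×10^4)/(2.46×10^-3 m) = 9.756×10^6 V/(m·s).
I_d = ε₀ A (dE/dt) = (8.85×10^-12)(1.18×10^-3)(9.756×10^6) = 1.02×10^-7 A.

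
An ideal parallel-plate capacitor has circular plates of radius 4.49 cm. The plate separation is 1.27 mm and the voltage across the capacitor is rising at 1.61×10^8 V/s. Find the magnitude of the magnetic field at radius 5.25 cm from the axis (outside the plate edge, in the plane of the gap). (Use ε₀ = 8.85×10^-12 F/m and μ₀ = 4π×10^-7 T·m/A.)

2.71×10^-8 T

With E = V/d, dE/dt = 1.268×10^11 V/(m·s) and πR² = 6.333×10^-3 m², giving I_d = ε₀ πR² dE/dt = 7.107×10^-3 A.
Outside the plates the loop encloses all of I_d, so B·2πr = μ₀ I_d and B = 2.71×10^-8 T.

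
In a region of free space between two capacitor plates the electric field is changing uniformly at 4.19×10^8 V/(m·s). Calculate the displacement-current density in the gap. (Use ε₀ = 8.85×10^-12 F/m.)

J_d = ε₀ dE/dt = (8.85×10^-12)(4.19×10^8) = 3.71×10^-3 A/m².

3.71×10^-3 A/m²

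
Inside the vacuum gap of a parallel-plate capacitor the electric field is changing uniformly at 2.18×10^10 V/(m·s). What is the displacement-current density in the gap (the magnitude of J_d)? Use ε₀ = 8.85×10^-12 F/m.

0.193 A/m²

The displacement-current density is ε₀ ∂E/∂t = (8.85×10^-12)(2.18×10^10) = 0.193 A/m².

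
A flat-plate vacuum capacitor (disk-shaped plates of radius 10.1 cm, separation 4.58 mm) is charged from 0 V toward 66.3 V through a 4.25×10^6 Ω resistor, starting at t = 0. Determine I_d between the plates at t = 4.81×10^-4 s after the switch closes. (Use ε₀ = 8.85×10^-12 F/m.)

2.51×10^-6 A

C = ε₀A/d = (8.85×10^-12)(0.03205)/(4.58×10^-3) = 6.193×10^-11 F, so τ = RC = 2.632×10^-4 s.
The conduction current is I(t) = (V₀/R) e^(−t/τ), and the displacement current between the plates equals it.
t/τ = 1.828; I_d = (66.3/4.25×10^6) · e^(−1.828) = (1.560×10^-5)(0.1607) = 2.51×10^-6 A.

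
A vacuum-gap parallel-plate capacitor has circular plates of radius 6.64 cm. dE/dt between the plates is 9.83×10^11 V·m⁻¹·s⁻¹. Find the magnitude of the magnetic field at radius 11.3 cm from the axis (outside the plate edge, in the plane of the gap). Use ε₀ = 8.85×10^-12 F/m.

I_d = ε₀ dΦ_E/dt = ε₀ πR² (dE/dt) = (8.85×10^-12)(0.01385)(9.83×10^11) = 0.1205 A through the full plate area.
For r ≥ R the full I_d is enclosed: B = μ₀ I_d/(2πr) = (4π×10^-7)(0.1205)/(2π·0.113) = 2.13×10^-7 T.

2.13×10^-7 T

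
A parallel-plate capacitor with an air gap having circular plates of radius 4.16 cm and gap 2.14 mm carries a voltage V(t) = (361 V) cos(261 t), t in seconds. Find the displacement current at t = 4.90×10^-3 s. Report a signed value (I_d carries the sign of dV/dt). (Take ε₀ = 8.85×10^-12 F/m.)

dE/dt = (V₀ω/d)·−sin(ωt) with ωt = 1.2789 rad: (361)(261)(-0.9577)/(2.14×10^-3) = -4.217×10^7 V/(m·s).
I_d = ε₀ A dE/dt = (8.85×10^-12)(5.437×10^-3)(-4.217×10^7) = -2.03×10^-6 A.

-2.03×10^-6 A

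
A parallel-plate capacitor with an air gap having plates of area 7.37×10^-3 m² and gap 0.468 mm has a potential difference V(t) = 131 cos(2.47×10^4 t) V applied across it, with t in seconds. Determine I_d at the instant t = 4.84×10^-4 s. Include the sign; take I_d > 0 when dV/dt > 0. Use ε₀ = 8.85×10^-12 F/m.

dV/dt = (131)(2.47×10^4)·−sin(11.9548) = 1.858×10^6 V/s.
I_d = C dV/dt with C = ε₀A/d = (8.85×10^-12)(7.37×10^-3)/(4.68×10^-4) = 1.394×10^-10 F, so I_d = (1.394×10^-10)(1.858×10^6) = 2.59×10^-4 A.

2.59×10^-4 A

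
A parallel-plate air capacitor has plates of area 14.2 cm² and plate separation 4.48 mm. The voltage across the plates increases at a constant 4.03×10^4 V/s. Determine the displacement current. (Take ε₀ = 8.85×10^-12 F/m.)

E = V/d so dE/dt = (dV/dt)/d = 8.996×10^6 V/(m·s), and I_d = ε₀ A dE/dt = (8.85×10^-12)(1.42×10^-3)(8.996×10^6) = 1.13×10^-7 A.

1.13×10^-7 A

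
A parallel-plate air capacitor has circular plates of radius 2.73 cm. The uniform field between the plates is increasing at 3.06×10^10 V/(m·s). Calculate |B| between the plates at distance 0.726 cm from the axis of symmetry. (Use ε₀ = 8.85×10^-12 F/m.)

Total displacement current: I_d = ε₀(πR²)(dE/dt) = (8.85×10^-12)(2.341×10^-3)(3.06×10^10) = 6.340×10^-4 A.
For r < R the Ampère–Maxwell law gives B(2πr) = μ₀ I_d (r²/R²), so B = μ₀ I_d r/(2πR²) = (4π×10^-7)(6.340×10^-4)(7.26×10^-3)/(2π·0.0273²) = 1.24×10^-9 T.

1.24×10^-9 T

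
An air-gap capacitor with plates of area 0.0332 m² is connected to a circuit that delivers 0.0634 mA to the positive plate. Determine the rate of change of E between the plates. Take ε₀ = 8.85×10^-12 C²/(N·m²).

Charge continuity gives I_d = I = 6.34×10^-5 A between the plates.
Then dE/dt = I_d/(ε₀A) = 2.16×10^8 V/(m·s).

2.16×10^8 V/(m·s)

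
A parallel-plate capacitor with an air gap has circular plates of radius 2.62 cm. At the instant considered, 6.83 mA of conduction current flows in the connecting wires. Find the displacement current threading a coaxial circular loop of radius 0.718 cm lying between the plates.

Between the plates the displacement current equals the wire current: I_d = 6.83 mA = 6.83×10^-3 A.
Through an area πr² the displacement current is I_d·(πr²/πR²) = I_d (r/R)² = 5.13×10^-4 A.

5.13×10^-4 A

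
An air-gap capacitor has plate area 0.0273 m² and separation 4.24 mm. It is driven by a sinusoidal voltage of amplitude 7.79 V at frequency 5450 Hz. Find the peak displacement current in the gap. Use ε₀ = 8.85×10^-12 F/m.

1.52×10^-5 A

The displacement current equals the conduction current C dV/dt, which peaks at C V₀ ω.
With C = ε₀A/d = (8.85×10^-12)(0.0273)/(4.24×10^-3) = 5.698×10^-11 F and ω = 2πf = 3.424×10^4 rad/s, I_d,max = (5.698×10^-11)(7.79)(3.424×10^4) = 1.52×10^-5 A.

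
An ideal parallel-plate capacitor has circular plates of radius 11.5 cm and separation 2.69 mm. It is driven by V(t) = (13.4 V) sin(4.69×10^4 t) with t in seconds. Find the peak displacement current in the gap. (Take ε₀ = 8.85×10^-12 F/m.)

The displacement current equals the conduction current C dV/dt, which peaks at C V₀ ω.
With C = ε₀A/d = (8.85×10^-12)(0.04155)/(2.69×10^-3) = 1.367×10^-10 F and ω = 4.69×10^4 rad/s, I_d,max = (1.367×10^-10)(13.4)(4.69×10^4) = 8.59×10^-5 A.

8.59×10^-5 A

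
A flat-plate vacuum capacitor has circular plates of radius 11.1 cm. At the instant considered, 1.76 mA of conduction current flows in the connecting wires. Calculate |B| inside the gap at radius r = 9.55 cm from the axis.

2.73×10^-9 T

Between the plates the displacement current equals the wire current: I_d = 1.76 mA = 1.76×10^-3 A.
An Ampèrian loop of radius r encloses a fraction (r/R)² of I_d. Then B·2πr = μ₀ I_d (r/R)², giving B = μ₀ I_d r/(2πR²) = 2.73×10^-9 T.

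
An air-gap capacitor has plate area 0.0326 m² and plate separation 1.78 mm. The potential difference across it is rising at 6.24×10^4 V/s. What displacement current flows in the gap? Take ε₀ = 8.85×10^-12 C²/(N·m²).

1.01×10^-5 A

C = ε₀A/d = (8.85×10^-12)(0.0326)/(1.78×10^-3) = 1.621×10^-10 F.
I_d = C dV/dt = (1.621×10^-10)(6.24×10^4) = 1.01×10^-5 A.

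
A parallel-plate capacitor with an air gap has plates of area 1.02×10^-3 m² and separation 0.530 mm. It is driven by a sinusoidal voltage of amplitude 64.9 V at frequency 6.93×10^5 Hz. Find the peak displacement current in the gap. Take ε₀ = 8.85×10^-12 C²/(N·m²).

The displacement current equals the conduction current C dV/dt, which peaks at C V₀ ω.
With C = ε₀A/d = (8.85×10^-12)(1.02×10^-3)/(5.30×10^-4) = 1.703×10^-11 F and ω = 2πf = 4.354×10^6 rad/s, I_d,max = (1.703×10^-11)(64.9)(4.354×10^6) = 4.81×10^-3 A.

4.81×10^-3 A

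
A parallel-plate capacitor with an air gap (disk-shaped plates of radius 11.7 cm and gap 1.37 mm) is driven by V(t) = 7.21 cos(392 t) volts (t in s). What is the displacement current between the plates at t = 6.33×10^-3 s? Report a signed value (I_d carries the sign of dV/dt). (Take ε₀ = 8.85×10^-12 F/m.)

-4.82×10^-7 A

dE/dt = (V₀ω/d)·−sin(ωt) with ωt = 2.48136 rad: (7.21)(392)(-0.6133)/(1.37×10^-3) = -1.265×10^6 V/(m·s).
I_d = ε₀ A dE/dt = (8.85×10^-12)(0.04301)(-1.265×10^6) = -4.82×10^-7 A.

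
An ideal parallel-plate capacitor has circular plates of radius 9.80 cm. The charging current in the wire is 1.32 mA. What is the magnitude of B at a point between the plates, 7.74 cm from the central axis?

2.13×10^-9 T

By continuity the displacement current in the gap matches the conduction current: I_d = 1.32×10^-3 A.
For r < R the Ampère–Maxwell law gives B(2πr) = μ₀ I_d (r²/R²), so B = μ₀ I_d r/(2πR²) = (4π×10^-7)(1.32×10^-3)(0.0774)/(2π·0.0980²) = 2.13×10^-9 T.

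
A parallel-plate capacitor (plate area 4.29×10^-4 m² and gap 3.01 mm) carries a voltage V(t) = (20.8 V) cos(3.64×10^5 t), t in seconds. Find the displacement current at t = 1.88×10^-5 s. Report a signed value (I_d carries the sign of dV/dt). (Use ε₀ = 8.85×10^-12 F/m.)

dE/dt = (V₀ω/d)·−sin(ωt) with ωt = 6.8432 rad: (20.8)(3.64×10^5)(-0.5312)/(3.01×10^-3) = -1.336×10^9 V/(m·s).
I_d = ε₀ A dE/dt = (8.85×10^-12)(4.29×10^-4)(-1.336×10^9) = -5.07×10^-6 A.

-5.07×10^-6 A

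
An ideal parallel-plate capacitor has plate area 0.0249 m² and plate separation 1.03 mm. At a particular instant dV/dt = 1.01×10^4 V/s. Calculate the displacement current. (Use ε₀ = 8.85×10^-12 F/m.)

2.16×10^-6 A

The displacement current equals the charging current C dV/dt. With C = ε₀A/d = (8.85×10^-12)(0.0249)/(1.03×10^-3) = 2.139×10^-10 F, I_d = (2.139×10^-10)(1.01×10^4) = 2.16×10^-6 A.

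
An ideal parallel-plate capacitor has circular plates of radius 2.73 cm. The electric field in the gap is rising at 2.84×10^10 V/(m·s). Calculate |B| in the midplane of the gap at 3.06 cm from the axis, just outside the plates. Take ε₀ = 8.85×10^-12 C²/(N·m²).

Total displacement current: I_d = ε₀(πR²)(dE/dt) = (8.85×10^-12)(2.341×10^-3)(2.84×10^10) = 5.884×10^-4 A.
With r > R the enclosed displacement current is the full I_d; B = μ₀ I_d / (2πr) = 3.85×10^-9 T.

3.85×10^-9 T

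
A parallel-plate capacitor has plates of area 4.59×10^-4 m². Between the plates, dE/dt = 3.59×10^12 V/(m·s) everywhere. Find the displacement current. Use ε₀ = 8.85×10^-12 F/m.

0.0146 A

With a uniform field, Φ_E = EA, so I_d = ε₀ A dE/dt = 0.0146 A.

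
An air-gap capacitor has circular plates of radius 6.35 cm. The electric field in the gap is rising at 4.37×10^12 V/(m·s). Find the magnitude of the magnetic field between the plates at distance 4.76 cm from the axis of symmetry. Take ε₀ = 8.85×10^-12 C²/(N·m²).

I_d = ε₀ dΦ_E/dt = ε₀ πR² (dE/dt) = (8.85×10^-12)(0.01267)(4.37×10^12) = 0.4900 A through the full plate area.
For r < R the Ampère–Maxwell law gives B(2πr) = μ₀ I_d (r²/R²), so B = μ₀ I_d r/(2πR²) = (4π×10^-7)(0.4900)(0.0476)/(2π·0.0635²) = 1.16×10^-6 T.

1.16×10^-6 T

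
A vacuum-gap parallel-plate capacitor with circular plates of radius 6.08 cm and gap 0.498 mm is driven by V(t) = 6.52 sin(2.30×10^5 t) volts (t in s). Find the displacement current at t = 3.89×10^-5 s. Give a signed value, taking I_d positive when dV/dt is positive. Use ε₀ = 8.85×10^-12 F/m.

C = ε₀A/d = (8.85×10^-12)(0.01161)/(4.98×10^-4) = 2.063×10^-10 F. dV/dt = V₀ω·cos(ωt); at ωt = 8.947 rad this factor is -0.8880.
I_d = C dV/dt = (2.063×10^-10)(6.52)(2.30×10^5)(-0.8880) = -2.75×10^-4 A.

-2.75×10^-4 A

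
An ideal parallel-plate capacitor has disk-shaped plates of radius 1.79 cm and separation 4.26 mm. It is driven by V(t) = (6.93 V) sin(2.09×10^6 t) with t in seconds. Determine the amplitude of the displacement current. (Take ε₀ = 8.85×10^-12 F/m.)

The displacement current equals the conduction current C dV/dt, which peaks at C V₀ ω.
With C = ε₀A/d = (8.85×10^-12)(1.007×10^-3)/(4.26×10^-3) = 2.092×10^-12 F and ω = 2.09×10^6 rad/s, I_d,max = (2.092×10^-12)(6.93)(2.09×10^6) = 3.03×10^-5 A.

3.03×10^-5 A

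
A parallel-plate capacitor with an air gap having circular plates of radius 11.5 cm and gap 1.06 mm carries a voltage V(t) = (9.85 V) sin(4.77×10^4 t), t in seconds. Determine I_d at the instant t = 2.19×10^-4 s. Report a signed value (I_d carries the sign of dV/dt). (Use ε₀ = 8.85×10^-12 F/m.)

-8.51×10^-5 A

dE/dt = (V₀ω/d)·cos(ωt) with ωt = 10.4463 rad: (9.85)(4.77×10^4)(-0.5221)/(1.06×10^-3) = -2.314×10^8 V/(m·s).
I_d = ε₀ A dE/dt = (8.85×10^-12)(0.04155)(-2.314×10^8) = -8.51×10^-5 A.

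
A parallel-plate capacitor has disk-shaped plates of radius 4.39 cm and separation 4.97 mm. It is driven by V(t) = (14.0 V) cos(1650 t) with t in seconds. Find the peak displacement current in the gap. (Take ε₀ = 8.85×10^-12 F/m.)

(dE/dt)_max = V₀ω/d = 4.648×10^6 V/(m·s); ω = 1650 rad/s.
I_d,max = ε₀ A (dE/dt)_max = (8.85×10^-12)(6.055×10^-3)(4.648×10^6) = 2.49×10^-7 A.

2.49×10^-7 A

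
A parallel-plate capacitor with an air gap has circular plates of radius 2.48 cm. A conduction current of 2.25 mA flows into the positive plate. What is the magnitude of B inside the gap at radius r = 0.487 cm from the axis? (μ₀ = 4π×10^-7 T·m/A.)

No conduction current crosses the gap, so I_d there equals the 2.25×10^-3 A in the leads.
An Ampèrian loop of radius r encloses a fraction (r/R)² of I_d. Then B·2πr = μ₀ I_d (r/R)², giving B = μ₀ I_d r/(2πR²) = 3.56×10^-9 T.

3.56×10^-9 T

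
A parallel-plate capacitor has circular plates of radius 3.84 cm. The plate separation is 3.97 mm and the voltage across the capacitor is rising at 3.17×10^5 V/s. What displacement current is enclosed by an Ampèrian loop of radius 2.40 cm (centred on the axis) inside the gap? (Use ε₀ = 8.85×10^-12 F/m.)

1.28×10^-6 A

I_d = C dV/dt with C = ε₀πR²/d = 1.033×10^-11 F, so I_d = (1.033×10^-11)(3.17×10^5) = 3.275×10^-6 A.
Through an area πr² the displacement current is I_d·(πr²/πR²) = I_d (r/R)² = 1.28×10^-6 A.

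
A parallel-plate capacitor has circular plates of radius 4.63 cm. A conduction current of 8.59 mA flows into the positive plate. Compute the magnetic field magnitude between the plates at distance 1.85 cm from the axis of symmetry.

1.48×10^-8 T

No conduction current crosses the gap, so I_d there equals the 8.59×10^-3 A in the leads.
For r < R the Ampère–Maxwell law gives B(2πr) = μ₀ I_d (r²/R²), so B = μ₀ I_d r/(2πR²) = (4π×10^-7)(8.59×10^-3)(0.0185)/(2π·0.0463²) = 1.48×10^-8 T.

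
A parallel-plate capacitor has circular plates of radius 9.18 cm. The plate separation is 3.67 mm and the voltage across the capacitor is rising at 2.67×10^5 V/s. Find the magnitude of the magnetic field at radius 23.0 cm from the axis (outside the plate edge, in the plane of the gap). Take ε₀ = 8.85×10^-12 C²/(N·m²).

dE/dt = (dV/dt)/d = 7.275×10^7 V/(m·s); I_d = ε₀(πR²)(dE/dt) = (8.85×10^-12)(0.02647)(7.275×10^7) = 1.704×10^-5 A.
With r > R the enclosed displacement current is the full I_d; B = μ₀ I_d / (2πr) = 1.48×10^-11 T.

1.48×10^-11 T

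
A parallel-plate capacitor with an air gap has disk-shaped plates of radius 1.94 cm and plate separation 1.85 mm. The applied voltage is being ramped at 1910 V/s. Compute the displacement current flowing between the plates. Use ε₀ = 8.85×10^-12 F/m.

E = V/d so dE/dt = (dV/dt)/d = 1.032×10^6 V/(m·s), and I_d = ε₀ A dE/dt = (8.85×10^-12)(1.182×10^-3)(1.032×10^6) = 1.08×10^-8 A.

1.08×10^-8 A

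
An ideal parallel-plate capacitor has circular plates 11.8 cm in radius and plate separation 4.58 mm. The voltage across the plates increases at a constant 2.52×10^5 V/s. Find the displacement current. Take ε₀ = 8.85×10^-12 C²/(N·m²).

C = ε₀A/d = (8.85×10^-12)(0.04374)/(4.58×10^-3) = 8.452×10^-11 F.
I_d = C dV/dt = (8.452×10^-11)(2.52×10^5) = 2.13×10^-5 A.

2.13×10^-5 A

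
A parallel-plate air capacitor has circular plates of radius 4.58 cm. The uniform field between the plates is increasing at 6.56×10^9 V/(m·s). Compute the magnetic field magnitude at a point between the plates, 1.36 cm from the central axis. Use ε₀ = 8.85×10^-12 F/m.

I_d = ε₀ dΦ_E/dt = ε₀ πR² (dE/dt) = (8.85×10^-12)(6.590×10^-3)(6.56×10^9) = 3.826×10^-4 A through the full plate area.
For r < R the Ampère–Maxwell law gives B(2πr) = μ₀ I_d (r²/R²), so B = μ₀ I_d r/(2πR²) = (4π×10^-7)(3.826×10^-4)(0.0136)/(2π·0.0458²) = 4.96×10^-10 T.

4.96×10^-10 T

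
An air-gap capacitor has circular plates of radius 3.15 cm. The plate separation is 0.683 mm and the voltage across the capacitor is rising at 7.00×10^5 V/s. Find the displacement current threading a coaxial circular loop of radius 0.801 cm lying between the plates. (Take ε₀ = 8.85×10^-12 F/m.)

dE/dt = (dV/dt)/d = 1.025×10^9 V/(m·s); I_d = ε₀(πR²)(dE/dt) = (8.85×10^-12)(3.117×10^-3)(1.025×10^9) = 2.828×10^-5 A.
Through an area πr² the displacement current is I_d·(πr²/πR²) = I_d (r/R)² = 1.83×10^-6 A.

1.83×10^-6 A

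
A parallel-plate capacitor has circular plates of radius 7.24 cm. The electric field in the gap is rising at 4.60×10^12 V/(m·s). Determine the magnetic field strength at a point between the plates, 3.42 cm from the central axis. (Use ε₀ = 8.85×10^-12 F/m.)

8.75×10^-7 T

Through the whole plate area (πR² = 0.01647 m²), I_d = ε₀ πR² dE/dt = 0.6705 A.
For r < R the Ampère–Maxwell law gives B(2πr) = μ₀ I_d (r²/R²), so B = μ₀ I_d r/(2πR²) = (4π×10^-7)(0.6705)(0.0342)/(2π·0.0724²) = 8.75×10^-7 T.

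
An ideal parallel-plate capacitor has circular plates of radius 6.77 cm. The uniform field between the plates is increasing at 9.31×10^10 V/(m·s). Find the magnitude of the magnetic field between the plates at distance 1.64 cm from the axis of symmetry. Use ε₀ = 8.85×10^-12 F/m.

8.49×10^-9 T

Through the whole plate area (πR² = 0.01440 m²), I_d = ε₀ πR² dE/dt = 0.01186 A.
For r < R the Ampère–Maxwell law gives B(2πr) = μ₀ I_d (r²/R²), so B = μ₀ I_d r/(2πR²) = (4π×10^-7)(0.01186)(0.0164)/(2π·0.0677²) = 8.49×10^-9 T.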